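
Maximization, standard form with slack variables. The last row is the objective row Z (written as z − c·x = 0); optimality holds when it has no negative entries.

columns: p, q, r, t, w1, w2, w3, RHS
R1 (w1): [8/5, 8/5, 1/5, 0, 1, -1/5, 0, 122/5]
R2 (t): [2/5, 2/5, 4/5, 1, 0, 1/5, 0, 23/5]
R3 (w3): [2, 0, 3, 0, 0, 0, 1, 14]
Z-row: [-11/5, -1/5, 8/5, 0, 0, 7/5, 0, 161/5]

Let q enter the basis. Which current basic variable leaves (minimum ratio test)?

t

Column q entries and ratios — w1: (122/5)/(8/5) = 61/4; t: (23/5)/(2/5) = 23/2; w3: 0 ≤ 0, skip.
Smallest ratio is 23/2 in the row of t, so t leaves.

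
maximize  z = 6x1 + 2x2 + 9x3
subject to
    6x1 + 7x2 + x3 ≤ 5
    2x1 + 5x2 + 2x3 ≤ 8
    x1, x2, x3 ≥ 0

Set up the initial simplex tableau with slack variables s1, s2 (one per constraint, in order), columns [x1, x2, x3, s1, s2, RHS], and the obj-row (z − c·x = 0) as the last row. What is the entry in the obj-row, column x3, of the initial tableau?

-9

The obj-row carries the negated objective coefficients: the x3 entry is -9.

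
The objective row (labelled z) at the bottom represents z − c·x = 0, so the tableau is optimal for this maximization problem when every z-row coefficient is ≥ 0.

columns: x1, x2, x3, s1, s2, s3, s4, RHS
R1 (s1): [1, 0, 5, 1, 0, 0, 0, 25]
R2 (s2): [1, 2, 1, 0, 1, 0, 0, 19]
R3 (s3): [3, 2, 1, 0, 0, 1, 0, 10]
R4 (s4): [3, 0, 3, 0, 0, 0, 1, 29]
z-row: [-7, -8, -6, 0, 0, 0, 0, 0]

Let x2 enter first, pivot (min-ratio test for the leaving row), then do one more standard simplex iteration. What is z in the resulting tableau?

Ratio test on column x2 — row 1: entry 0 ≤ 0; row 2: 19/2 = 19/2; row 3: 10/2 = 5; row 4: entry 0 ≤ 0. Minimum is 5 at row 3 (s3 leaves); pivot element 2.
Pivot on row 3; the z-row RHS becomes 0 − (-8)·5 = 40.
Next entering variable (most negative z-row entry -2): x3.
Ratio test on column x3 — row 1: 25/5 = 5; row 2: entry 0 ≤ 0; row 3: 5/(1/2) = 10; row 4: 29/3 = 29/3. Minimum is 5 at row 1 (s1 leaves); pivot element 5.
After the second pivot the z-row RHS is 40 − (-2)·5 = 50.

50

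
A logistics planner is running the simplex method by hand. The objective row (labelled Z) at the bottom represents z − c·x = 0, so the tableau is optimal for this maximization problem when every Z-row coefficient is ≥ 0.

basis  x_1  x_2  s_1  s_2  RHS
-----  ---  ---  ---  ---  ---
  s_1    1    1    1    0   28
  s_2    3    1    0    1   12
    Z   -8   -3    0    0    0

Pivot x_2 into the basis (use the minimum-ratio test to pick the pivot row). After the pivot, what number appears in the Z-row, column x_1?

Ratio test on column x_2 — row 1: 28/1 = 28; row 2: 12/1 = 12. Minimum is 12 at row 2 (s_2 leaves); pivot element 1.
Divide row 2 by 1; eliminate column x_2 from the other rows.
Z-row update in column x_1: -8 − (-3)·3 = 1.

1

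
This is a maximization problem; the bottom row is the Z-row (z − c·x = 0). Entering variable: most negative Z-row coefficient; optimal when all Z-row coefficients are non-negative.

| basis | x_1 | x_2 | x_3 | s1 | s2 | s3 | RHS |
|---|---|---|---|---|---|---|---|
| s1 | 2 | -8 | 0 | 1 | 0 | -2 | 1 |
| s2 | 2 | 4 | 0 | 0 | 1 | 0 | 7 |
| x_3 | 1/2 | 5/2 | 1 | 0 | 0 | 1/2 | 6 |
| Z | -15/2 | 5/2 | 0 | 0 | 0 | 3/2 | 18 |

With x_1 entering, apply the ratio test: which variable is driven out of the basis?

s1

Column x_1 entries and ratios — s1: 1/2 = 1/2; s2: 7/2 = 7/2; x_3: 6/(1/2) = 12.
Smallest ratio is 1/2 in the row of s1, so s1 leaves.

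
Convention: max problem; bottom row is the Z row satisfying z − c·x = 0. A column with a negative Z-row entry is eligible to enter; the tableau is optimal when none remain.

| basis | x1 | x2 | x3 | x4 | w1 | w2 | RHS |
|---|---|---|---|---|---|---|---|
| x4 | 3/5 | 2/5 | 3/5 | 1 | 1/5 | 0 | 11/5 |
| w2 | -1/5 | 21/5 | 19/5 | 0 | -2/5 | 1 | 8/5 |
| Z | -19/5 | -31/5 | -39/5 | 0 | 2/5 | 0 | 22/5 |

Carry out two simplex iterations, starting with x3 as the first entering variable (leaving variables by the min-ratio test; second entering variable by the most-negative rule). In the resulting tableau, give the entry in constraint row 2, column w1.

Ratio test on column x3 — row 1: (11/5)/(3/5) = 11/3; row 2: (8/5)/(19/5) = 8/19. Minimum is 8/19 at row 2 (w2 leaves); pivot element 19/5.
Divide row 2 by 19/5; eliminate column x3 from the other rows.
Second iteration: most negative Z-row entry is -80/19 in column x1, so x1 enters.
Ratio test on column x1 — row 1: (37/19)/(12/19) = 37/12; row 2: entry -1/19 ≤ 0. Minimum is 37/12 at row 1 (x4 leaves); pivot element 12/19.
Divide row 1 by 12/19; eliminate column x1 from the other rows.
After both pivots, the entry at constraint row 2, column w1 is -1/12.

-1/12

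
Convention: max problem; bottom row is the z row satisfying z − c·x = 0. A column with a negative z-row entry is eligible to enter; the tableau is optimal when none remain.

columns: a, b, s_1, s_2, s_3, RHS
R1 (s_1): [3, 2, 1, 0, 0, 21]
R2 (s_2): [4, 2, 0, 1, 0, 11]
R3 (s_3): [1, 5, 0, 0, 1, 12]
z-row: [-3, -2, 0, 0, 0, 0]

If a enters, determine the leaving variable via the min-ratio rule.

s_2

Column a entries and ratios — s_1: 21/3 = 7; s_2: 11/4 = 11/4; s_3: 12/1 = 12.
Smallest ratio is 11/4 in the row of s_2, so s_2 leaves.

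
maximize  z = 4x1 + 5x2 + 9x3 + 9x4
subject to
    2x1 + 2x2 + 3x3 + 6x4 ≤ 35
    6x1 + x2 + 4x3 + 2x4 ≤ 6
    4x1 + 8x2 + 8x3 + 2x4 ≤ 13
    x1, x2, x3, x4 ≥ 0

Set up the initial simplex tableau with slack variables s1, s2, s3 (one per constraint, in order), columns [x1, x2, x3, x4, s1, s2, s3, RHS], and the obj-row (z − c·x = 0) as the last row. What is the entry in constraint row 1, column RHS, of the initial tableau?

The RHS of constraint 1 is b_1 = 35.

35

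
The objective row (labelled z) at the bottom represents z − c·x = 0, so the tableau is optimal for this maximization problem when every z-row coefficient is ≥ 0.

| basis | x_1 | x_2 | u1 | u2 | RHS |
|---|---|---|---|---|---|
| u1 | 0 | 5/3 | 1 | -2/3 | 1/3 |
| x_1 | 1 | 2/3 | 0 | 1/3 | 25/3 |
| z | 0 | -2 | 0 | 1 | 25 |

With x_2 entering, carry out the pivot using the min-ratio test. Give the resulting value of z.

127/5

Ratio test on column x_2 — row 1: (1/3)/(5/3) = 1/5; row 2: (25/3)/(2/3) = 25/2. Minimum is 1/5 at row 1 (u1 leaves); pivot element 5/3.
Pivot on row 1; the z-row RHS becomes 25 − (-2)·(1/5) = 127/5.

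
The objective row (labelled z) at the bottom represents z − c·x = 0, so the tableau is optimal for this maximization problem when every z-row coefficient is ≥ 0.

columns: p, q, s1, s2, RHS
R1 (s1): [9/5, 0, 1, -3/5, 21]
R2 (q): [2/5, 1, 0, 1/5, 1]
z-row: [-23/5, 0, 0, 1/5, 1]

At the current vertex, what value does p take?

p is not in the basis, so in the current basic feasible solution p = 0.

0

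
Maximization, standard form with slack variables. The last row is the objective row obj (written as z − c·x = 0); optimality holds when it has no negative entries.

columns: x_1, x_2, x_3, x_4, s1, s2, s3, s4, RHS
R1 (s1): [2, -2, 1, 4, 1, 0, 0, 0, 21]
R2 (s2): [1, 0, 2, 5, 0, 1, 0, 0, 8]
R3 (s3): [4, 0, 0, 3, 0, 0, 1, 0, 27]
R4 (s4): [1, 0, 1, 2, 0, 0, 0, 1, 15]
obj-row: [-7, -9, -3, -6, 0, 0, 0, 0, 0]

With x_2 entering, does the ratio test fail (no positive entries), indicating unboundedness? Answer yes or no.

yes

Every constraint-row entry in column x_2 is ≤ 0, so increasing x_2 is unbounded.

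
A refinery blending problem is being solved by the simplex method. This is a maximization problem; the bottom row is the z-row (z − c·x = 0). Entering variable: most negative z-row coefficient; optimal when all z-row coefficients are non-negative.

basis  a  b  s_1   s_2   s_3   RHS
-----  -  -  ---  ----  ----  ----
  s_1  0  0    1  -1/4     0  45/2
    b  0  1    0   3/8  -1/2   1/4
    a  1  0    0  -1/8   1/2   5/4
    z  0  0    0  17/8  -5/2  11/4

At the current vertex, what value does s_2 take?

s_2 is not in the basis, so in the current basic feasible solution s_2 = 0.

0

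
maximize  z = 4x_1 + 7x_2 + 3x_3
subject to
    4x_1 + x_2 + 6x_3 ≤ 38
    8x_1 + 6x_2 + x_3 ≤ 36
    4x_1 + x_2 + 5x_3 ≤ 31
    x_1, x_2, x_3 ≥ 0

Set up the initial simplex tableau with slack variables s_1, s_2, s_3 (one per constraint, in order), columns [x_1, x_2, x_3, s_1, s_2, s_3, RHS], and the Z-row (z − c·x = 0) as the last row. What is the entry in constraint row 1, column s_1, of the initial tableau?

Slack s_1 belongs to constraint 1; its column is the unit vector e_1, so the entry in row 1 is 1.

1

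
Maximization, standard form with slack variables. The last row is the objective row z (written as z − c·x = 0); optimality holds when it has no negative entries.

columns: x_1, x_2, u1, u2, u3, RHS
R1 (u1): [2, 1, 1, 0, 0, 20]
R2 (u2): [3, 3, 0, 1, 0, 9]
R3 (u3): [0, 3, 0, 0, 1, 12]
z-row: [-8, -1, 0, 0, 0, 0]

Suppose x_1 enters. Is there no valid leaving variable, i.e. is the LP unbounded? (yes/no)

no

Column x_1 has positive entries in row(s) 1, 2, so the ratio test bounds it — not unbounded.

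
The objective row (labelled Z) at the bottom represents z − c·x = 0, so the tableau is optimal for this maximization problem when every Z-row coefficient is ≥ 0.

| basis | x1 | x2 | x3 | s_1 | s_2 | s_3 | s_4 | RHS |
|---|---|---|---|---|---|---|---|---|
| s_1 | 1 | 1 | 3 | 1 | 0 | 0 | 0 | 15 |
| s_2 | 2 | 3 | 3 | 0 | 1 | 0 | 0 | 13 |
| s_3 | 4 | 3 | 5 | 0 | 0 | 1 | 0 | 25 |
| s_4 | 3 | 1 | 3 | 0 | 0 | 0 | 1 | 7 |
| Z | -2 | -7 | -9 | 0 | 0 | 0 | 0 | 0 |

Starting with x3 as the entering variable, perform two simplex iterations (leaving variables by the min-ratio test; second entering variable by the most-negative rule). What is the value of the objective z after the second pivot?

Ratio test on column x3 — row 1: 15/3 = 5; row 2: 13/3 = 13/3; row 3: 25/5 = 5; row 4: 7/3 = 7/3. Minimum is 7/3 at row 4 (s_4 leaves); pivot element 3.
Pivot on row 4; the Z-row RHS becomes 0 − (-9)·(7/3) = 21.
Next entering variable (most negative Z-row entry -4): x2.
Ratio test on column x2 — row 1: entry 0 ≤ 0; row 2: 6/2 = 3; row 3: (40/3)/(4/3) = 10; row 4: (7/3)/(1/3) = 7. Minimum is 3 at row 2 (s_2 leaves); pivot element 2.
After the second pivot the Z-row RHS is 21 − (-4)·3 = 33.

33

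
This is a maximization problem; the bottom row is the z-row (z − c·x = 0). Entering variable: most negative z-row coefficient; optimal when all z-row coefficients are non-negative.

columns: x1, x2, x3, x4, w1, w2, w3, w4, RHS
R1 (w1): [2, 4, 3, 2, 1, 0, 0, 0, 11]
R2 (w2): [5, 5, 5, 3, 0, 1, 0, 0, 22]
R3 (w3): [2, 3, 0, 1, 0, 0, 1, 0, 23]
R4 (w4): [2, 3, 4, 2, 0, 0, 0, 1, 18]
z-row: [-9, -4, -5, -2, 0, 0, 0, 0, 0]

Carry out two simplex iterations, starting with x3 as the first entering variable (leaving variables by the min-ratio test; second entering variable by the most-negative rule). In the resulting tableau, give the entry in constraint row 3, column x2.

Ratio test on column x3 — row 1: 11/3 = 11/3; row 2: 22/5 = 22/5; row 3: entry 0 ≤ 0; row 4: 18/4 = 9/2. Minimum is 11/3 at row 1 (w1 leaves); pivot element 3.
Divide row 1 by 3; eliminate column x3 from the other rows.
Second iteration: most negative z-row entry is -17/3 in column x1, so x1 enters.
Ratio test on column x1 — row 1: (11/3)/(2/3) = 11/2; row 2: (11/3)/(5/3) = 11/5; row 3: 23/2 = 23/2; row 4: entry -2/3 ≤ 0. Minimum is 11/5 at row 2 (w2 leaves); pivot element 5/3.
Divide row 2 by 5/3; eliminate column x1 from the other rows.
After both pivots, the entry at constraint row 3, column x2 is 5.

5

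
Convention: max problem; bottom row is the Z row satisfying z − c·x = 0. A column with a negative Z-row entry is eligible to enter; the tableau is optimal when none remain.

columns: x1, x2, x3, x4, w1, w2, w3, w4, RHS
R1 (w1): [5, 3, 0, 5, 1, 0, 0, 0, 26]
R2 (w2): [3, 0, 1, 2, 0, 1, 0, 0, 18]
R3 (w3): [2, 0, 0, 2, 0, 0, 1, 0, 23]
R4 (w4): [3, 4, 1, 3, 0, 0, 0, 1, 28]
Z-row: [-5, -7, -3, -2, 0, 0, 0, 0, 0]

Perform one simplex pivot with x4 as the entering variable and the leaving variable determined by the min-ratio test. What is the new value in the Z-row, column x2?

-29/5

Ratio test on column x4 — row 1: 26/5 = 26/5; row 2: 18/2 = 9; row 3: 23/2 = 23/2; row 4: 28/3 = 28/3. Minimum is 26/5 at row 1 (w1 leaves); pivot element 5.
Divide row 1 by 5; eliminate column x4 from the other rows.
Z-row update in column x2: -7 − (-2)·(3/5) = -29/5.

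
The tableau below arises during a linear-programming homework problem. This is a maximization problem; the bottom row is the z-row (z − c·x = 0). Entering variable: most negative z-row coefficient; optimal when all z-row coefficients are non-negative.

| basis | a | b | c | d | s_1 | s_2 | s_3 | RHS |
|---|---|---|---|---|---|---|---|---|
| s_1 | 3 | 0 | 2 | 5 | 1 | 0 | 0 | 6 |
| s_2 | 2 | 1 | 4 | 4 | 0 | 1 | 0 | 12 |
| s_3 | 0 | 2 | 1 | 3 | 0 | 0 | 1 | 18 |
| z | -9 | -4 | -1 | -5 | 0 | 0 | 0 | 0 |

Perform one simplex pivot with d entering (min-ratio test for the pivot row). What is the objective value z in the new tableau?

Ratio test on column d — row 1: 6/5 = 6/5; row 2: 12/4 = 3; row 3: 18/3 = 6. Minimum is 6/5 at row 1 (s_1 leaves); pivot element 5.
Pivot on row 1; the z-row RHS becomes 0 − (-5)·(6/5) = 6.

6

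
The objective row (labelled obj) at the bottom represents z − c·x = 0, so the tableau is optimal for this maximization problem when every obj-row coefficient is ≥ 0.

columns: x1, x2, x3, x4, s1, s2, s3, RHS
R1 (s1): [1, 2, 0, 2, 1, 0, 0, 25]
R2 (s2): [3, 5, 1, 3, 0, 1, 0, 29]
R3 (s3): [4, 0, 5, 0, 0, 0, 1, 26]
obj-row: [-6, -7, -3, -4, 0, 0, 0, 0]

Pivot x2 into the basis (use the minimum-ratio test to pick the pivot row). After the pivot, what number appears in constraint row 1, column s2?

Ratio test on column x2 — row 1: 25/2 = 25/2; row 2: 29/5 = 29/5; row 3: entry 0 ≤ 0. Minimum is 29/5 at row 2 (s2 leaves); pivot element 5.
Divide row 2 by 5; eliminate column x2 from the other rows.
Row 1 update in column s2: 0 − 2·(1/5) = -2/5.

-2/5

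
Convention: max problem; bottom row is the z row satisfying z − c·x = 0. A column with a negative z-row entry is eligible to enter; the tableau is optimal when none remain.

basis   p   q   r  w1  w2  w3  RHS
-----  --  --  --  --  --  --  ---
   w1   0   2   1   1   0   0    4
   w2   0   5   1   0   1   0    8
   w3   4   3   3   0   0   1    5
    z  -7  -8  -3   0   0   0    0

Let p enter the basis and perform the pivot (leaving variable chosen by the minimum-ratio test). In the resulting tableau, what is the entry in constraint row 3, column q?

3/4

Ratio test on column p — row 1: entry 0 ≤ 0; row 2: entry 0 ≤ 0; row 3: 5/4 = 5/4. Minimum is 5/4 at row 3 (w3 leaves); pivot element 4.
Divide row 3 by 4; eliminate column p from the other rows.
In the new row 3, the q entry is the old entry divided by the pivot: 3/4 = 3/4.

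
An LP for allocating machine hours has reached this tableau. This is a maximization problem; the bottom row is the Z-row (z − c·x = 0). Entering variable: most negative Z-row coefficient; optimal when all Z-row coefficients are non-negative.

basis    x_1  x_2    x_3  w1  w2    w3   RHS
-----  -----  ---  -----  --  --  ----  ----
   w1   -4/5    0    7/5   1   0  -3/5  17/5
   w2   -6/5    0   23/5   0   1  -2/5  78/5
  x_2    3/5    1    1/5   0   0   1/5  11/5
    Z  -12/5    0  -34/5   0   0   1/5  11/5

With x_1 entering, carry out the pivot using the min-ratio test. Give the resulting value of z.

Ratio test on column x_1 — row 1: entry -4/5 ≤ 0; row 2: entry -6/5 ≤ 0; row 3: (11/5)/(3/5) = 11/3. Minimum is 11/3 at row 3 (x_2 leaves); pivot element 3/5.
Pivot on row 3; the Z-row RHS becomes 11/5 − (-12/5)·(11/3) = 11.

11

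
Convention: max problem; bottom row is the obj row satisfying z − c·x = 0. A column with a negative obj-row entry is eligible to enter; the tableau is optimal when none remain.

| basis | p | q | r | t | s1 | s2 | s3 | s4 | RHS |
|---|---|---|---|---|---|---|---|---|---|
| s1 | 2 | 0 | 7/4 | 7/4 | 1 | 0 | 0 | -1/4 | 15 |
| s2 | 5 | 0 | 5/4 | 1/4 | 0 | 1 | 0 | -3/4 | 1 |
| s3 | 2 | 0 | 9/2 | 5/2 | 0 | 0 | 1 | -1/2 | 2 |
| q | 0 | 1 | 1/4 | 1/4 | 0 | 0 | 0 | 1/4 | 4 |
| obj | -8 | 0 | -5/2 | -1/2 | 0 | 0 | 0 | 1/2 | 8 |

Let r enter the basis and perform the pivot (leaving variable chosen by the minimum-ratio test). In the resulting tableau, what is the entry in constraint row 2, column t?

-4/9

Ratio test on column r — row 1: 15/(7/4) = 60/7; row 2: 1/(5/4) = 4/5; row 3: 2/(9/2) = 4/9; row 4: 4/(1/4) = 16. Minimum is 4/9 at row 3 (s3 leaves); pivot element 9/2.
Divide row 3 by 9/2; eliminate column r from the other rows.
Row 2 update in column t: 1/4 − (5/4)·(5/9) = -4/9.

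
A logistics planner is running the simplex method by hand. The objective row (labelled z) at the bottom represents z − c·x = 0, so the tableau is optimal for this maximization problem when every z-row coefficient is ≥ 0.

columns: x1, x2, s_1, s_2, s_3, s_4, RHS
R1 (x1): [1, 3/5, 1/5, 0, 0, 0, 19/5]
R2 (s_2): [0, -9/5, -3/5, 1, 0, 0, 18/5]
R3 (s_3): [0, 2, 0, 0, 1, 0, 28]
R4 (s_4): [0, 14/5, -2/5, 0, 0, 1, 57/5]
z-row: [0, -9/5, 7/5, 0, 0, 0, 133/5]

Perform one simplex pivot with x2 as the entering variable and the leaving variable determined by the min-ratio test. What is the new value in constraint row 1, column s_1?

2/7

Ratio test on column x2 — row 1: (19/5)/(3/5) = 19/3; row 2: entry -9/5 ≤ 0; row 3: 28/2 = 14; row 4: (57/5)/(14/5) = 57/14. Minimum is 57/14 at row 4 (s_4 leaves); pivot element 14/5.
Divide row 4 by 14/5; eliminate column x2 from the other rows.
Row 1 update in column s_1: 1/5 − (3/5)·(-1/7) = 2/7.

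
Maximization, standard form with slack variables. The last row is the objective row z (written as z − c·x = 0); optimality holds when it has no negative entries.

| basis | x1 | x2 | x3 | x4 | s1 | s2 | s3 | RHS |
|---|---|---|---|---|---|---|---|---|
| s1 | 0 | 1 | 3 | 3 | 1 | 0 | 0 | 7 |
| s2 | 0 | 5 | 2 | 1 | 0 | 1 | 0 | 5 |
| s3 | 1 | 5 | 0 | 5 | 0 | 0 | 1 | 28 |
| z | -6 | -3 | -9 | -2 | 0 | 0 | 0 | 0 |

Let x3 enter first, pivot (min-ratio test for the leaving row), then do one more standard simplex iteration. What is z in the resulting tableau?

Ratio test on column x3 — row 1: 7/3 = 7/3; row 2: 5/2 = 5/2; row 3: entry 0 ≤ 0. Minimum is 7/3 at row 1 (s1 leaves); pivot element 3.
Pivot on row 1; the z-row RHS becomes 0 − (-9)·(7/3) = 21.
Next entering variable (most negative z-row entry -6): x1.
Ratio test on column x1 — row 1: entry 0 ≤ 0; row 2: entry 0 ≤ 0; row 3: 28/1 = 28. Minimum is 28 at row 3 (s3 leaves); pivot element 1.
After the second pivot the z-row RHS is 21 − (-6)·28 = 189.

189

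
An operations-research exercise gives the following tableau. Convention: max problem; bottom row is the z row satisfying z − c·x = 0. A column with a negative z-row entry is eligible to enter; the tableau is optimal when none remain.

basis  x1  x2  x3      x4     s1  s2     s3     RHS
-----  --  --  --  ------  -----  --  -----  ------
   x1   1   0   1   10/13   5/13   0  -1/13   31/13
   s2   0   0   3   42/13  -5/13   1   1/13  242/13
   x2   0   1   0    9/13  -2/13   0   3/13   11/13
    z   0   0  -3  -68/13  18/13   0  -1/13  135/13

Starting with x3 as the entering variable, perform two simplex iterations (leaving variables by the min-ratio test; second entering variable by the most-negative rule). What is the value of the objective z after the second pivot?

190/9

Ratio test on column x3 — row 1: (31/13)/1 = 31/13; row 2: (242/13)/3 = 242/39; row 3: entry 0 ≤ 0. Minimum is 31/13 at row 1 (x1 leaves); pivot element 1.
Pivot on row 1; the z-row RHS becomes 135/13 − (-3)·(31/13) = 228/13.
Next entering variable (most negative z-row entry -38/13): x4.
Ratio test on column x4 — row 1: (31/13)/(10/13) = 31/10; row 2: (149/13)/(12/13) = 149/12; row 3: (11/13)/(9/13) = 11/9. Minimum is 11/9 at row 3 (x2 leaves); pivot element 9/13.
After the second pivot the z-row RHS is 228/13 − (-38/13)·(11/9) = 190/9.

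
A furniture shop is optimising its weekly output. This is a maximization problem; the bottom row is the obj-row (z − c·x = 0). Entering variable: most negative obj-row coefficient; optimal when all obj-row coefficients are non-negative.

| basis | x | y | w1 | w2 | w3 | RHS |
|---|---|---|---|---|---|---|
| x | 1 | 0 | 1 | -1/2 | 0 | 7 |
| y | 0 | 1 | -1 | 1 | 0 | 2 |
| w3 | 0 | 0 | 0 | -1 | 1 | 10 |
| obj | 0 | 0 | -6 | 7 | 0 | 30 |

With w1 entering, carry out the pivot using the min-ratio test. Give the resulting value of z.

Ratio test on column w1 — row 1: 7/1 = 7; row 2: entry -1 ≤ 0; row 3: entry 0 ≤ 0. Minimum is 7 at row 1 (x leaves); pivot element 1.
Pivot on row 1; the obj-row RHS becomes 30 − (-6)·7 = 72.

72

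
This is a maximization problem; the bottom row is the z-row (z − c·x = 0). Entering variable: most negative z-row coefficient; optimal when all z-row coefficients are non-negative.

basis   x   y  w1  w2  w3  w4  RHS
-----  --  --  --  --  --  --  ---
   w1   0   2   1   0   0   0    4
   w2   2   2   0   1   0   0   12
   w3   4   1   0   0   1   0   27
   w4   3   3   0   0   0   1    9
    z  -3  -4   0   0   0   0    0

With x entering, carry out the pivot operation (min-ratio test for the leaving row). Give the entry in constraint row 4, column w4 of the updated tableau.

1/3

Ratio test on column x — row 1: entry 0 ≤ 0; row 2: 12/2 = 6; row 3: 27/4 = 27/4; row 4: 9/3 = 3. Minimum is 3 at row 4 (w4 leaves); pivot element 3.
Divide row 4 by 3; eliminate column x from the other rows.
In the new row 4, the w4 entry is the old entry divided by the pivot: 1/3 = 1/3.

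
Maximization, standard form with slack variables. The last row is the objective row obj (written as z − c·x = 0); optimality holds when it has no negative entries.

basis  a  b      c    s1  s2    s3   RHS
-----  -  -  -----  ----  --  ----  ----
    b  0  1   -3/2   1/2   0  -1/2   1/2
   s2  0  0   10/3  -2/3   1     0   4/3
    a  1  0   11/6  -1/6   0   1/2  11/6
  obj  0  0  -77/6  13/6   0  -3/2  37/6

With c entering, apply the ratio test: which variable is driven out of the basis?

Column c entries and ratios — b: -3/2 ≤ 0, skip; s2: (4/3)/(10/3) = 2/5; a: (11/6)/(11/6) = 1.
Smallest ratio is 2/5 in the row of s2, so s2 leaves.

s2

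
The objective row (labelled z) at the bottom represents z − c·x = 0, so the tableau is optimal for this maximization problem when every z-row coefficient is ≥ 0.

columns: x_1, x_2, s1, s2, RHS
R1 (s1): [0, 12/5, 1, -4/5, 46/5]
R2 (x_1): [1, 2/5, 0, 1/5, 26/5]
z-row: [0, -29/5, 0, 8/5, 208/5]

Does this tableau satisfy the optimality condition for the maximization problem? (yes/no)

The z-row has a negative entry -29/5 in column x_2, so it is not optimal.

no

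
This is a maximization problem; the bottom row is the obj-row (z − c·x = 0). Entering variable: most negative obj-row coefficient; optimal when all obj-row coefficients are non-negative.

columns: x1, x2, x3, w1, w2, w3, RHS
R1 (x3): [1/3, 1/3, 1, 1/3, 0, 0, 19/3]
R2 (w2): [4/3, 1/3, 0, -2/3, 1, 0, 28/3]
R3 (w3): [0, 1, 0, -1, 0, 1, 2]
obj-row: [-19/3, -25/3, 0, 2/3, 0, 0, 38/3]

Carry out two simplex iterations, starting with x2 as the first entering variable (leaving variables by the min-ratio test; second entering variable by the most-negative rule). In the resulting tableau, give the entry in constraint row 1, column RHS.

17/2

Ratio test on column x2 — row 1: (19/3)/(1/3) = 19; row 2: (28/3)/(1/3) = 28; row 3: 2/1 = 2. Minimum is 2 at row 3 (w3 leaves); pivot element 1.
Divide row 3 by 1; eliminate column x2 from the other rows.
Second iteration: most negative obj-row entry is -23/3 in column w1, so w1 enters.
Ratio test on column w1 — row 1: (17/3)/(2/3) = 17/2; row 2: entry -1/3 ≤ 0; row 3: entry -1 ≤ 0. Minimum is 17/2 at row 1 (x3 leaves); pivot element 2/3.
Divide row 1 by 2/3; eliminate column w1 from the other rows.
After both pivots, the entry at constraint row 1, column RHS is 17/2.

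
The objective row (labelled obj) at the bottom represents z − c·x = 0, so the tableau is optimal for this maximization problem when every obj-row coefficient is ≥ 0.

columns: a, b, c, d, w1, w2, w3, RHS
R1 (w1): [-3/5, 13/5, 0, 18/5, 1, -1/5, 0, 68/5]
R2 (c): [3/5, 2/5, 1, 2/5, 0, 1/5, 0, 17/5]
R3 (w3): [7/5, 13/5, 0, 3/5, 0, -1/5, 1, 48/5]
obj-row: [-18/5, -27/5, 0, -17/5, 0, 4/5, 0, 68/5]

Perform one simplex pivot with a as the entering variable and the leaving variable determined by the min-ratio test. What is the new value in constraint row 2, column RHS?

Ratio test on column a — row 1: entry -3/5 ≤ 0; row 2: (17/5)/(3/5) = 17/3; row 3: (48/5)/(7/5) = 48/7. Minimum is 17/3 at row 2 (c leaves); pivot element 3/5.
Divide row 2 by 3/5; eliminate column a from the other rows.
In the new row 2, the RHS entry is the old entry divided by the pivot: (17/5)/(3/5) = 17/3.

17/3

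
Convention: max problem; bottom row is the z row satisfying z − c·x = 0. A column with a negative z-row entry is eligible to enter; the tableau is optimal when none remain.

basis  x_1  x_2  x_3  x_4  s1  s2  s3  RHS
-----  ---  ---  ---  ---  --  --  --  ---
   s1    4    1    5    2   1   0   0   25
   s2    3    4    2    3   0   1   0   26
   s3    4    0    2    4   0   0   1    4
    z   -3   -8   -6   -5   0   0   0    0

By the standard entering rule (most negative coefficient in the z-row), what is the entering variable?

Negative z-row entries: x_1: -3, x_2: -8, x_3: -6, x_4: -5.
The most negative is -8 in column x_2, so x_2 enters.

x_2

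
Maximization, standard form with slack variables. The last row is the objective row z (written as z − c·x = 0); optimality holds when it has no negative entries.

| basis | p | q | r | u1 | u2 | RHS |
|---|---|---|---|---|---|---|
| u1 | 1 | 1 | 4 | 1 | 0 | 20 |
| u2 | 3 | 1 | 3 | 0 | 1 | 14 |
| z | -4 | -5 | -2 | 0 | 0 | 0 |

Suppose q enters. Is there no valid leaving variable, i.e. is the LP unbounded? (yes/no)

Column q has positive entries in row(s) 1, 2, so the ratio test bounds it — not unbounded.

no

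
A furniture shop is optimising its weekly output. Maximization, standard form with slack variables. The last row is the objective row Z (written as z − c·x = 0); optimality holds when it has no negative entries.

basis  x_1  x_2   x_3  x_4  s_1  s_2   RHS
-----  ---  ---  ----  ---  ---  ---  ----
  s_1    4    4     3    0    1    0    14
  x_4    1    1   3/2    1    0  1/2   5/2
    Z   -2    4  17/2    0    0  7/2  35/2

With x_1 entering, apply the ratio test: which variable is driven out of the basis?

x_4

Column x_1 entries and ratios — s_1: 14/4 = 7/2; x_4: (5/2)/1 = 5/2.
Smallest ratio is 5/2 in the row of x_4, so x_4 leaves.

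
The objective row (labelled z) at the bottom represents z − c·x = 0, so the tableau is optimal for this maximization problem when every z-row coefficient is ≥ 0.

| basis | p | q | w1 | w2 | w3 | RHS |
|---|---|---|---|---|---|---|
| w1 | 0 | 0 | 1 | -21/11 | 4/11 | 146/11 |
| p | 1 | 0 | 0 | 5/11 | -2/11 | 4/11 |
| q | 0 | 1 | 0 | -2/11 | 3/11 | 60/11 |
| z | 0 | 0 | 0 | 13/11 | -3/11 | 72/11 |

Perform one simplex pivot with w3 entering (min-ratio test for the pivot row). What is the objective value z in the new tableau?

12

Ratio test on column w3 — row 1: (146/11)/(4/11) = 73/2; row 2: entry -2/11 ≤ 0; row 3: (60/11)/(3/11) = 20. Minimum is 20 at row 3 (q leaves); pivot element 3/11.
Pivot on row 3; the z-row RHS becomes 72/11 − (-3/11)·20 = 12.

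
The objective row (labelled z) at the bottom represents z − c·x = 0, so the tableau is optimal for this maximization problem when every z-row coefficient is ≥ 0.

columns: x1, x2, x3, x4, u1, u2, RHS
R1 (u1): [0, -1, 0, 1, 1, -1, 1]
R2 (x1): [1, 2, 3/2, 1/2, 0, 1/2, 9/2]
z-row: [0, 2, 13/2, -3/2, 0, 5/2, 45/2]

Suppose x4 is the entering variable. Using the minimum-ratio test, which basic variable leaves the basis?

u1

Column x4 entries and ratios — u1: 1/1 = 1; x1: (9/2)/(1/2) = 9.
Smallest ratio is 1 in the row of u1, so u1 leaves.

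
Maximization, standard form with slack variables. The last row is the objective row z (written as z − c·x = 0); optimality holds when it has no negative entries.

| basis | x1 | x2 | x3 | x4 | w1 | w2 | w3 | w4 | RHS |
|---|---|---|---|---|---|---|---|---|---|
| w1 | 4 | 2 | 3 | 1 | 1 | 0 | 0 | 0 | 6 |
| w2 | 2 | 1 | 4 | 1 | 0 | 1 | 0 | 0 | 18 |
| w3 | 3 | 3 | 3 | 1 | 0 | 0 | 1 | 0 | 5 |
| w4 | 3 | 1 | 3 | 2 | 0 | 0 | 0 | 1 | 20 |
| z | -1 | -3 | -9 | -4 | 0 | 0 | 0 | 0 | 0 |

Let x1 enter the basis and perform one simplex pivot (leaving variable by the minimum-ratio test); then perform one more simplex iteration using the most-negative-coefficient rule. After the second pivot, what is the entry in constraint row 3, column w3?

Ratio test on column x1 — row 1: 6/4 = 3/2; row 2: 18/2 = 9; row 3: 5/3 = 5/3; row 4: 20/3 = 20/3. Minimum is 3/2 at row 1 (w1 leaves); pivot element 4.
Divide row 1 by 4; eliminate column x1 from the other rows.
Second iteration: most negative z-row entry is -33/4 in column x3, so x3 enters.
Ratio test on column x3 — row 1: (3/2)/(3/4) = 2; row 2: 15/(5/2) = 6; row 3: (1/2)/(3/4) = 2/3; row 4: (31/2)/(3/4) = 62/3. Minimum is 2/3 at row 3 (w3 leaves); pivot element 3/4.
Divide row 3 by 3/4; eliminate column x3 from the other rows.
After both pivots, the entry at constraint row 3, column w3 is 4/3.

4/3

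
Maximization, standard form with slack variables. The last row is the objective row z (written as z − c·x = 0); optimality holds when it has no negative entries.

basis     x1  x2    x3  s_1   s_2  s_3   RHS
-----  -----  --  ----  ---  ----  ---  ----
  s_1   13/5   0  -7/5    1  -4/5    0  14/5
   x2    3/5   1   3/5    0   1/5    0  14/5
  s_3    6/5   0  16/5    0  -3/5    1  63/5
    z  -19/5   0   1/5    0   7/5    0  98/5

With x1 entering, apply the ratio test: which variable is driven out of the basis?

s_1

Column x1 entries and ratios — s_1: (14/5)/(13/5) = 14/13; x2: (14/5)/(3/5) = 14/3; s_3: (63/5)/(6/5) = 21/2.
Smallest ratio is 14/13 in the row of s_1, so s_1 leaves.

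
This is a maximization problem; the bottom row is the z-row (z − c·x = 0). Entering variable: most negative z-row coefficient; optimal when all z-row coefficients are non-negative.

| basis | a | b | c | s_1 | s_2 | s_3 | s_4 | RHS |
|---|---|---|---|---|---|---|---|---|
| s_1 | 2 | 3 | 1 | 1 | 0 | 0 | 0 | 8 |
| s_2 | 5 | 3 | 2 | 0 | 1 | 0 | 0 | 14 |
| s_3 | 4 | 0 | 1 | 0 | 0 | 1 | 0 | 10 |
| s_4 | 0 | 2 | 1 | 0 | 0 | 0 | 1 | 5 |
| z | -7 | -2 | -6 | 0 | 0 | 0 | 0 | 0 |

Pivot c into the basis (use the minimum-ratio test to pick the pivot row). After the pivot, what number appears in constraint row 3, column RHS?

Ratio test on column c — row 1: 8/1 = 8; row 2: 14/2 = 7; row 3: 10/1 = 10; row 4: 5/1 = 5. Minimum is 5 at row 4 (s_4 leaves); pivot element 1.
Divide row 4 by 1; eliminate column c from the other rows.
Row 3 update in column RHS: 10 − 1·5 = 5.

5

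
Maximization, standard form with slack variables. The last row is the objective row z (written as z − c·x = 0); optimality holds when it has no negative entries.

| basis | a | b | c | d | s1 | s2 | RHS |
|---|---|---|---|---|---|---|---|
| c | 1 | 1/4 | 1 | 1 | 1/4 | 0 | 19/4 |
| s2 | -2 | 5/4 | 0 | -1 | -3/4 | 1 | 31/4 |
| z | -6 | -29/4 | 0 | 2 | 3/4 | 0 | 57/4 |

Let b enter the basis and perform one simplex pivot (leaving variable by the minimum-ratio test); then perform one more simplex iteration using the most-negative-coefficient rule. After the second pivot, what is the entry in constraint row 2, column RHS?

Ratio test on column b — row 1: (19/4)/(1/4) = 19; row 2: (31/4)/(5/4) = 31/5. Minimum is 31/5 at row 2 (s2 leaves); pivot element 5/4.
Divide row 2 by 5/4; eliminate column b from the other rows.
Second iteration: most negative z-row entry is -88/5 in column a, so a enters.
Ratio test on column a — row 1: (16/5)/(7/5) = 16/7; row 2: entry -8/5 ≤ 0. Minimum is 16/7 at row 1 (c leaves); pivot element 7/5.
Divide row 1 by 7/5; eliminate column a from the other rows.
After both pivots, the entry at constraint row 2, column RHS is 69/7.

69/7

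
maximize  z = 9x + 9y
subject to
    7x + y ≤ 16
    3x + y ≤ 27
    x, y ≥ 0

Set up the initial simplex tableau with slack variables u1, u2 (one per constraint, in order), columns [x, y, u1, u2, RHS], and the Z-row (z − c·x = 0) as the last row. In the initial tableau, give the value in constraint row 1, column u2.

0

Slack u2 belongs to constraint 2; its column is the unit vector e_2, so the entry in row 1 is 0.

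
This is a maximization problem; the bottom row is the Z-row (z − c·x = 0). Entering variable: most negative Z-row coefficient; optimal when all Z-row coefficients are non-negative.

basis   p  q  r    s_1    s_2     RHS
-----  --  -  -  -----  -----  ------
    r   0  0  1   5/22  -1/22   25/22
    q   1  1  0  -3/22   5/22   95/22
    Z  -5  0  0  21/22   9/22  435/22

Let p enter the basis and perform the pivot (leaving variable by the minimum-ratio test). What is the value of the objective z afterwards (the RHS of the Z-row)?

Ratio test on column p — row 1: entry 0 ≤ 0; row 2: (95/22)/1 = 95/22. Minimum is 95/22 at row 2 (q leaves); pivot element 1.
Pivot on row 2; the Z-row RHS becomes 435/22 − (-5)·(95/22) = 455/11.

455/11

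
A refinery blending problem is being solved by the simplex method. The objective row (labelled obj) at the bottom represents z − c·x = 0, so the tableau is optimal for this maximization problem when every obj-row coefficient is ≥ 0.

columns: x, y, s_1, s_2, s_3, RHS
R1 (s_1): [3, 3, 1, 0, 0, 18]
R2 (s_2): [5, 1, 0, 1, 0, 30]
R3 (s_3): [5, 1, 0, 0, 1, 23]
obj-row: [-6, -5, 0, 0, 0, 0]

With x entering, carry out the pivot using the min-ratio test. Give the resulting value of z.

138/5

Ratio test on column x — row 1: 18/3 = 6; row 2: 30/5 = 6; row 3: 23/5 = 23/5. Minimum is 23/5 at row 3 (s_3 leaves); pivot element 5.
Pivot on row 3; the obj-row RHS becomes 0 − (-6)·(23/5) = 138/5.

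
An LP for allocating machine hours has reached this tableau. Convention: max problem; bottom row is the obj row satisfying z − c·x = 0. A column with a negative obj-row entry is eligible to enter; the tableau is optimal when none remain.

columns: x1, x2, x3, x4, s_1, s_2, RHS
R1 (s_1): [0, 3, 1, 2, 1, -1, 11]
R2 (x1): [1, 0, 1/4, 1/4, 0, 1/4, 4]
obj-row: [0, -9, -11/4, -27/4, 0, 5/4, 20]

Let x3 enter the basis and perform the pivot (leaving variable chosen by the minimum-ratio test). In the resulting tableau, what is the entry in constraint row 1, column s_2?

-1

Ratio test on column x3 — row 1: 11/1 = 11; row 2: 4/(1/4) = 16. Minimum is 11 at row 1 (s_1 leaves); pivot element 1.
Divide row 1 by 1; eliminate column x3 from the other rows.
In the new row 1, the s_2 entry is the old entry divided by the pivot: (-1)/1 = -1.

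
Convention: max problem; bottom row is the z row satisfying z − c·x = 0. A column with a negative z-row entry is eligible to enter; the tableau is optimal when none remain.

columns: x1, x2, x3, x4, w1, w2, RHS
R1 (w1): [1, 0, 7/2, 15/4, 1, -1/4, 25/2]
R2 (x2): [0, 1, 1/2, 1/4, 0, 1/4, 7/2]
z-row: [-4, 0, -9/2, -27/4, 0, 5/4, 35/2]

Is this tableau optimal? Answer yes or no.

The z-row has a negative entry -27/4 in column x4, so it is not optimal.

no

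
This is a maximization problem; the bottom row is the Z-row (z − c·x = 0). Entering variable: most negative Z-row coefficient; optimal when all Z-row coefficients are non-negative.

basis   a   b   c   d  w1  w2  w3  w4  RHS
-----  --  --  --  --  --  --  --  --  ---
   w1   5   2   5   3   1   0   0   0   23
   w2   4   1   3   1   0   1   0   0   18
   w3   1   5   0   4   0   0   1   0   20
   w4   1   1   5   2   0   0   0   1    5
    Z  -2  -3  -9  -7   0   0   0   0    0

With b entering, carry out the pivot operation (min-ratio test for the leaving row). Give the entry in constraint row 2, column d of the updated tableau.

Ratio test on column b — row 1: 23/2 = 23/2; row 2: 18/1 = 18; row 3: 20/5 = 4; row 4: 5/1 = 5. Minimum is 4 at row 3 (w3 leaves); pivot element 5.
Divide row 3 by 5; eliminate column b from the other rows.
Row 2 update in column d: 1 − 1·(4/5) = 1/5.

1/5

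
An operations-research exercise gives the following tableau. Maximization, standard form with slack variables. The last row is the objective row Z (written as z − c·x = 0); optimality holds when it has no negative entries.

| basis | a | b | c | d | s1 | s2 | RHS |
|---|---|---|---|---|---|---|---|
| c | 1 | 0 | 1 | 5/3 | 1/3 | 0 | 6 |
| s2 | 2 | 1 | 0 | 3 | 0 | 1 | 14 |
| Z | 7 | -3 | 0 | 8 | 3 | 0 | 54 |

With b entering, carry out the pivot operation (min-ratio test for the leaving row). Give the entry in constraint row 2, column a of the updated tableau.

Ratio test on column b — row 1: entry 0 ≤ 0; row 2: 14/1 = 14. Minimum is 14 at row 2 (s2 leaves); pivot element 1.
Divide row 2 by 1; eliminate column b from the other rows.
In the new row 2, the a entry is the old entry divided by the pivot: 2/1 = 2.

2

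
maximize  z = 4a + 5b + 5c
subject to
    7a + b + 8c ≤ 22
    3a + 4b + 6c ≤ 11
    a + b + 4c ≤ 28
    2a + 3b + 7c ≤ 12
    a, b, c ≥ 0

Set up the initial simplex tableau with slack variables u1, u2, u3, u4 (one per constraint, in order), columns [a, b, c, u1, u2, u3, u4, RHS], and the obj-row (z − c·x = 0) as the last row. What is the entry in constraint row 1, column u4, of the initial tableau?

0

Slack u4 belongs to constraint 4; its column is the unit vector e_4, so the entry in row 1 is 0.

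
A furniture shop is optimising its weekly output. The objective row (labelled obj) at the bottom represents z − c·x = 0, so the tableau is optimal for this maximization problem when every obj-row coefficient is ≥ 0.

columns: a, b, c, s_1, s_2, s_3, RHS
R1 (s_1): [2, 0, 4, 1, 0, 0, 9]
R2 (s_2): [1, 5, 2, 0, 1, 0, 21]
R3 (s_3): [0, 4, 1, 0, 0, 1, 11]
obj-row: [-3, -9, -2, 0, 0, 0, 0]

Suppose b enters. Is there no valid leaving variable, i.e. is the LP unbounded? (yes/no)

Column b has positive entries in row(s) 2, 3, so the ratio test bounds it — not unbounded.

no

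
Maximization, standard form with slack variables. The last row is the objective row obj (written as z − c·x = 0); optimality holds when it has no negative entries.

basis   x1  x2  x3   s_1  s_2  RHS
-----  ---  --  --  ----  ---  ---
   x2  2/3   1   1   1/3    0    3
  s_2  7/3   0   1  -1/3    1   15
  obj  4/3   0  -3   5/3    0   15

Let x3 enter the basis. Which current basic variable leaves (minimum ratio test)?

x2

Column x3 entries and ratios — x2: 3/1 = 3; s_2: 15/1 = 15.
Smallest ratio is 3 in the row of x2, so x2 leaves.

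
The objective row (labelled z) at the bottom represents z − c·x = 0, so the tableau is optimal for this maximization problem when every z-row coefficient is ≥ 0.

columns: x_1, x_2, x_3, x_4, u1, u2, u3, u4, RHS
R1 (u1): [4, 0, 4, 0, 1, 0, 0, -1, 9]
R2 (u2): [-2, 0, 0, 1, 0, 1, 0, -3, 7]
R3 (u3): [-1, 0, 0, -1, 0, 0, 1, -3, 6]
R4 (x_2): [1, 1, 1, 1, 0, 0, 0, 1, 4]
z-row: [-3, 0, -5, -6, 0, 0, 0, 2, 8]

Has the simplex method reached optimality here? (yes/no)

The z-row has a negative entry -6 in column x_4, so it is not optimal.

no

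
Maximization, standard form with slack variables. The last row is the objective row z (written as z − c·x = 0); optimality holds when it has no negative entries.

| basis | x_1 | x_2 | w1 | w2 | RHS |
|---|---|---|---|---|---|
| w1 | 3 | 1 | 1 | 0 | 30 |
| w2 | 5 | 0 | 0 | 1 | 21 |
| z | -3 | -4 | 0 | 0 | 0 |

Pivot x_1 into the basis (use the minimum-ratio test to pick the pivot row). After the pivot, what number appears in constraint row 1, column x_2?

1

Ratio test on column x_1 — row 1: 30/3 = 10; row 2: 21/5 = 21/5. Minimum is 21/5 at row 2 (w2 leaves); pivot element 5.
Divide row 2 by 5; eliminate column x_1 from the other rows.
Row 1 update in column x_2: 1 − 3·0 = 1.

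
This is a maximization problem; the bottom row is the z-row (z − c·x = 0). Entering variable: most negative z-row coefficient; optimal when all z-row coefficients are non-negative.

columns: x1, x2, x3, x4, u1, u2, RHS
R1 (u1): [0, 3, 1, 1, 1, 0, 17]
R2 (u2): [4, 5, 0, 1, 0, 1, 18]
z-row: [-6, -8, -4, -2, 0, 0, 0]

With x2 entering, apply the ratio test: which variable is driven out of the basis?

Column x2 entries and ratios — u1: 17/3 = 17/3; u2: 18/5 = 18/5.
Smallest ratio is 18/5 in the row of u2, so u2 leaves.

u2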